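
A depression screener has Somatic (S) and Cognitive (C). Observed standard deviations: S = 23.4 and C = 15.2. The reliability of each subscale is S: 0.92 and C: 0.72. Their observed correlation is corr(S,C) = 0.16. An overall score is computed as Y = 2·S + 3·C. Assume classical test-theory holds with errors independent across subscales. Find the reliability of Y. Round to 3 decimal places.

0.847

Var(Y) = 2²·23.4² + 3²·15.2² + 2·[6·23.4·15.2·0.16] = 4269.6 + 682.906 = 4952.51.
Under uncorrelated errors the observed covariances equal the true-score covariances, so only the own-variance terms attenuate.
True-score variance = [2²·23.4²·0.92 + 3²·15.2²·0.72] + 682.906 = 3512.16 + 682.906 = 4195.07.
Reliability = 4195.07 / 4952.51 = 0.847.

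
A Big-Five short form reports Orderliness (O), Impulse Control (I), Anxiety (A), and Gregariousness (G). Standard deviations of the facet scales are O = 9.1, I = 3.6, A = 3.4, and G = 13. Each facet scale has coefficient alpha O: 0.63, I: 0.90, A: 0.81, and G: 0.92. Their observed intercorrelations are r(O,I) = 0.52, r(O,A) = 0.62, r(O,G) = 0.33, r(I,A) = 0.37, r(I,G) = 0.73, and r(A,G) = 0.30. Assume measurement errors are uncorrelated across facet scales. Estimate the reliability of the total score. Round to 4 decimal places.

0.9102

Var(O+I+A+G) = 9.1² + 3.6² + 3.4² + 13² + 2·[9.1·3.6·0.52 + 9.1·3.4·0.62 + 9.1·13·0.33 + 3.6·3.4·0.37 + 3.6·13·0.73 + 3.4·13·0.30] = 276.33 + 254.42 = 530.75.
Under uncorrelated errors the observed covariances equal the true-score covariances, so only the own-variance terms attenuate.
True-score variance = [9.1²·0.63 + 3.6²·0.90 + 3.4²·0.81 + 13²·0.92] + 254.42 = 228.678 + 254.42 = 483.098.
Reliability = 483.098 / 530.75 = 0.9102.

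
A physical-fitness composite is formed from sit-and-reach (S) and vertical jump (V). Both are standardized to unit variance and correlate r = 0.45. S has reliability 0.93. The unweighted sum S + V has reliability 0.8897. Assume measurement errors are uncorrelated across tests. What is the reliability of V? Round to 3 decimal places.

0.750

Var(S+V) = 2 + 2·0.45 = 2.900.
True-score variance = ρ_S + ρ_V + 2·0.45, so 0.8897 = (0.93 + ρ_V + 0.90) / 2.900.
ρ_V = 0.8897·2.900 − 0.93 − 0.90 = 0.750.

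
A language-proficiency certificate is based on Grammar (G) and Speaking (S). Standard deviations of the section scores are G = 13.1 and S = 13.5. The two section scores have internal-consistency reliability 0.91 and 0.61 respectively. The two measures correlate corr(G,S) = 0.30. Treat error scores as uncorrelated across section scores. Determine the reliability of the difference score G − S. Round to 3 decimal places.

0.651

Var(G−S) = 13.1² + 13.5² − 2·13.1·13.5·0.30 = 353.86 − 106.11 = 247.75.
With uncorrelated errors the cross-covariances are all true-score covariance, so they carry over unchanged; only the diagonal terms shrink to ρᵢσᵢ².
True-score variance = [13.1²·0.91 + 13.5²·0.61] − 106.11 = 267.338 − 106.11 = 161.228.
Reliability = 161.228 / 247.75 = 0.651.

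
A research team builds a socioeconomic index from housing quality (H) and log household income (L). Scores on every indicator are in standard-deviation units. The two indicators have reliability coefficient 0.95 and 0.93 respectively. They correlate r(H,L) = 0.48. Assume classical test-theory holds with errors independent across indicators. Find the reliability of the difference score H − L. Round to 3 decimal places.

Var(H−L) = 1 + 1 − 2·0.48 = 2 − 0.96 = 1.04.
With uncorrelated errors the cross-covariances are all true-score covariance, so they carry over unchanged; only the diagonal terms shrink to ρᵢσᵢ².
True-score variance = [0.95 + 0.93] − 0.96 = 1.88 − 0.96 = 0.92.
Reliability = 0.92 / 1.04 = 0.885.

0.885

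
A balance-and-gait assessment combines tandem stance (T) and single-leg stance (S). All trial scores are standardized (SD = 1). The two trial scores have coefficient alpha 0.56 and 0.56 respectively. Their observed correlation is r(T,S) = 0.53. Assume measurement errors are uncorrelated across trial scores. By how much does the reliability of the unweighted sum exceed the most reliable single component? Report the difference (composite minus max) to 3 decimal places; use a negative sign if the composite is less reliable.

Var(sum) = 2 + 1.06 = 3.06; true-score variance = 1.12 + 1.06 = 2.18; composite reliability = 0.7124.
Max component reliability = 0.5600.
Difference = 0.7124 − 0.5600 = 0.152.

0.152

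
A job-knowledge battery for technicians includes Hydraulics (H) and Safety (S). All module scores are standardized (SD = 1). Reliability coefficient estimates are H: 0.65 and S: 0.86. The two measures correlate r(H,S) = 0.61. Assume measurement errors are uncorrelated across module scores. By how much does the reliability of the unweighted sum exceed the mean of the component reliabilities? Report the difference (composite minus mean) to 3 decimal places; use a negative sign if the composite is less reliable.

0.093

Var(sum) = 2 + 1.22 = 3.22; true-score variance = 1.51 + 1.22 = 2.73; composite reliability = 0.8478.
Mean component reliability = 0.7550.
Difference = 0.8478 − 0.7550 = 0.093.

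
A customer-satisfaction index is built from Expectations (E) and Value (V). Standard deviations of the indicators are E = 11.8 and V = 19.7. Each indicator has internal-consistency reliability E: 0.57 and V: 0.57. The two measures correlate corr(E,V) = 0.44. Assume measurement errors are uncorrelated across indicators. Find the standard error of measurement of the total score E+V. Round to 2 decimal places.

Var(total) = 527.33 + 204.565 = 731.895.
True-score variance = 300.578 + 204.565 = 505.143, so reliability = 0.6902.
Error variance = 731.895 − 505.143 = 226.752; SEM = √226.752 = 15.06.

15.06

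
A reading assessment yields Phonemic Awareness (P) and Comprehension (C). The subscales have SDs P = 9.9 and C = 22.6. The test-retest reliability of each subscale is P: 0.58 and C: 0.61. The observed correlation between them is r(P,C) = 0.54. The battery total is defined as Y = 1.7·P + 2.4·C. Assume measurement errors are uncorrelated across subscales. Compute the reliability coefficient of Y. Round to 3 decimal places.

Var(Y) = 1.7²·9.9² + 2.4²·22.6² + 2·[4.08·9.9·22.6·0.54] = 3225.23 + 985.888 = 4211.11.
Under uncorrelated errors the observed covariances equal the true-score covariances, so only the own-variance terms attenuate.
True-score variance = [1.7²·9.9²·0.58 + 2.4²·22.6²·0.61] + 985.888 = 1958.89 + 985.888 = 2944.78.
Reliability = 2944.78 / 4211.11 = 0.699.

0.699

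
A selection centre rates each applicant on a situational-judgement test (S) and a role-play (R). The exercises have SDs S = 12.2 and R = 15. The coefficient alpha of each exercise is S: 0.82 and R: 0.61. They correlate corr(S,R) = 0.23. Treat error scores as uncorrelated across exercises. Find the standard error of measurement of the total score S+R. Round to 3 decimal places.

10.702

Var(total) = 373.84 + 84.18 = 458.02.
True-score variance = 259.299 + 84.18 = 343.479, so reliability = 0.7499.
Error variance = 458.02 − 343.479 = 114.541; SEM = √114.541 = 10.702.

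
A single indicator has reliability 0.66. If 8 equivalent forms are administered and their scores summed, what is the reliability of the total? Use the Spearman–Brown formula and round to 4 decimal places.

ρ_k = kρ / (1 + (k−1)ρ) = 8·0.66 / (1 + 7·0.66) = 5.280 / 5.620 = 0.9395.

0.9395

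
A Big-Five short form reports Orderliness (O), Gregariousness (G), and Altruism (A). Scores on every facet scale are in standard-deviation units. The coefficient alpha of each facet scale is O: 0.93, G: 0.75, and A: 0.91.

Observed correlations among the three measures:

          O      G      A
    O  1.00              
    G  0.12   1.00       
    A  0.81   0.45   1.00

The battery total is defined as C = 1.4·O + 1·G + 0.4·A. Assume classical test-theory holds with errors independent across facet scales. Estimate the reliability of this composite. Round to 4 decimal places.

Var(C) = 1.4² + 1 + 0.4² + 2·[1.4·0.12 + 0.56·0.81 + 0.4·0.45] = 3.12 + 1.6032 = 4.7232.
Under uncorrelated errors the observed covariances equal the true-score covariances, so only the own-variance terms attenuate.
True-score variance = [1.4²·0.93 + 0.75 + 0.4²·0.91] + 1.6032 = 2.7184 + 1.6032 = 4.3216.
Reliability = 4.3216 / 4.7232 = 0.9150.

0.9150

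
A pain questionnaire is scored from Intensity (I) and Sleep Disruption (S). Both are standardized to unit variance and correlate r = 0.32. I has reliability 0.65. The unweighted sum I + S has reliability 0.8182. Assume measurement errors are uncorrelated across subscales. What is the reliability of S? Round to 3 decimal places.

Var(I+S) = 2 + 2·0.32 = 2.640.
True-score variance = ρ_I + ρ_S + 2·0.32, so 0.8182 = (0.65 + ρ_S + 0.64) / 2.640.
ρ_S = 0.8182·2.640 − 0.65 − 0.64 = 0.870.

0.870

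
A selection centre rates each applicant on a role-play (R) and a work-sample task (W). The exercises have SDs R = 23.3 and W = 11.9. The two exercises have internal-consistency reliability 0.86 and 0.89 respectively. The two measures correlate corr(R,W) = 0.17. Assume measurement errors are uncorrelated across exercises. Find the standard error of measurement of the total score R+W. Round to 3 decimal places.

Var(total) = 684.5 + 94.2718 = 778.772.
True-score variance = 592.918 + 94.2718 = 687.19, so reliability = 0.8824.
Error variance = 778.772 − 687.19 = 91.5817; SEM = √91.5817 = 9.570.

9.570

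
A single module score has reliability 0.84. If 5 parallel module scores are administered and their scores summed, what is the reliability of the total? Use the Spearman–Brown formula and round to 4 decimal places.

0.9633

ρ_k = kρ / (1 + (k−1)ρ) = 5·0.84 / (1 + 4·0.84) = 4.200 / 4.360 = 0.9633.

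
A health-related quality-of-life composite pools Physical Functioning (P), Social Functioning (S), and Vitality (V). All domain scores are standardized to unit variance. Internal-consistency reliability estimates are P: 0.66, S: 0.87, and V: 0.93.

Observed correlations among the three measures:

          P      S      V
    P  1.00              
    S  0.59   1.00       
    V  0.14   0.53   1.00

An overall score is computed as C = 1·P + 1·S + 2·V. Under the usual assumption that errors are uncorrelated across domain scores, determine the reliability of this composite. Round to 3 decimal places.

Var(C) = 1 + 1 + 2² + 2·[0.59 + 2·0.14 + 2·0.53] = 6 + 3.86 = 9.86.
Under uncorrelated errors the observed covariances equal the true-score covariances, so only the own-variance terms attenuate.
True-score variance = [0.66 + 0.87 + 2²·0.93] + 3.86 = 5.25 + 3.86 = 9.11.
Reliability = 9.11 / 9.86 = 0.924.

0.924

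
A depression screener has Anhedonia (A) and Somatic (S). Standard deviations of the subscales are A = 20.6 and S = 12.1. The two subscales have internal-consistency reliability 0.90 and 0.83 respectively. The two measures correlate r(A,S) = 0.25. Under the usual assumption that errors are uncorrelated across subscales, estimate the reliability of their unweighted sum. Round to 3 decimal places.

Var(A+S) = 20.6² + 12.1² + 2·[20.6·12.1·0.25] = 570.77 + 124.63 = 695.4.
With uncorrelated errors the cross-covariances are all true-score covariance, so they carry over unchanged; only the diagonal terms shrink to ρᵢσᵢ².
True-score variance = [20.6²·0.90 + 12.1²·0.83] + 124.63 = 503.444 + 124.63 = 628.074.
Reliability = 628.074 / 695.4 = 0.903.

0.903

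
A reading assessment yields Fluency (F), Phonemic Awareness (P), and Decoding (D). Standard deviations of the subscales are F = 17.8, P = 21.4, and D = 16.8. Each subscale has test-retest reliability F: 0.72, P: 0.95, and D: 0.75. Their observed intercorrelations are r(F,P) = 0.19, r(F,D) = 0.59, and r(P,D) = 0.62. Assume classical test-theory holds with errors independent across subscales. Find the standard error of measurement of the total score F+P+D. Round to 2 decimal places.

13.50

Var(total) = 1057.04 + 943.422 = 2000.46.
True-score variance = 874.867 + 943.422 = 1818.29, so reliability = 0.9089.
Error variance = 2000.46 − 1818.29 = 182.173; SEM = √182.173 = 13.50.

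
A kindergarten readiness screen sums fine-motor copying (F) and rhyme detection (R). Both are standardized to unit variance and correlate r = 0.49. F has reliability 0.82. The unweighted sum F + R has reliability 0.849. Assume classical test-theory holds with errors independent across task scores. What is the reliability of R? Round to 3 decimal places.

0.730

Var(F+R) = 2 + 2·0.49 = 2.980.
True-score variance = ρ_F + ρ_R + 2·0.49, so 0.849 = (0.82 + ρ_R + 0.98) / 2.980.
ρ_R = 0.849·2.980 − 0.82 − 0.98 = 0.730.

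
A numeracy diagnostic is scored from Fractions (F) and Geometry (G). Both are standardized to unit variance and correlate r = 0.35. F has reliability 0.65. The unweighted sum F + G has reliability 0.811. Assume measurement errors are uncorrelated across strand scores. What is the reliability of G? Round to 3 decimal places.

0.840

Var(F+G) = 2 + 2·0.35 = 2.700.
True-score variance = ρ_F + ρ_G + 2·0.35, so 0.811 = (0.65 + ρ_G + 0.70) / 2.700.
ρ_G = 0.811·2.700 − 0.65 − 0.70 = 0.840.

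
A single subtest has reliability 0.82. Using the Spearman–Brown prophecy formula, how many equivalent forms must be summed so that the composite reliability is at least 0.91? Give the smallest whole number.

3

k ≥ ρ*(1−ρ₁)/(ρ₁(1−ρ*)) = 0.91·0.18 / (0.82·0.09) = 2.220.
Smallest integer k = 3.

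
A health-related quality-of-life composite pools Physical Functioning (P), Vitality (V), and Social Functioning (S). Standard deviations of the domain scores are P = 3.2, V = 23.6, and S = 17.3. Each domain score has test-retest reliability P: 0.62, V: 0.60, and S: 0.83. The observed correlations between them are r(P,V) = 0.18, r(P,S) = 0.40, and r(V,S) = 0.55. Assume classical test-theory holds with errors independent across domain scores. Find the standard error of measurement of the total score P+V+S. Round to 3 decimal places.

16.660

Var(total) = 866.49 + 520.583 = 1387.07.
True-score variance = 588.935 + 520.583 = 1109.52, so reliability = 0.7999.
Error variance = 1387.07 − 1109.52 = 277.554; SEM = √277.554 = 16.660.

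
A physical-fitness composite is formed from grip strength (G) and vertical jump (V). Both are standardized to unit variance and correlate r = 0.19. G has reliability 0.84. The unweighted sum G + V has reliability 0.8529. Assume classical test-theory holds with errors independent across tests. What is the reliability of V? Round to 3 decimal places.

0.810

Var(G+V) = 2 + 2·0.19 = 2.380.
True-score variance = ρ_G + ρ_V + 2·0.19, so 0.8529 = (0.84 + ρ_V + 0.38) / 2.380.
ρ_V = 0.8529·2.380 − 0.84 − 0.38 = 0.810.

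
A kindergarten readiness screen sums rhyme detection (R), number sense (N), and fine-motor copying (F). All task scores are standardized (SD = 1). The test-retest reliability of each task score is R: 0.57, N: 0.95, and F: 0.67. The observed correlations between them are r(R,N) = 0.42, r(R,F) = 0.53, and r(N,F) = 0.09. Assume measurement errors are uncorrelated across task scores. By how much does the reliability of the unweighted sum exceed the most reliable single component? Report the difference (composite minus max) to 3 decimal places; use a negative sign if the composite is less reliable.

-0.109

Var(sum) = 3 + 2.08 = 5.08; true-score variance = 2.19 + 2.08 = 4.27; composite reliability = 0.8406.
Max component reliability = 0.9500.
Difference = 0.8406 − 0.9500 = -0.109.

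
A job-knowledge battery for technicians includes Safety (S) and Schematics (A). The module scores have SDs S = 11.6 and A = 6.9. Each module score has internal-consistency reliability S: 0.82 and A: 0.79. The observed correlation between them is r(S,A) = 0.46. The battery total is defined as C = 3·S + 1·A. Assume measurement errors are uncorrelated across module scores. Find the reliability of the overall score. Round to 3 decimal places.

0.846

Var(C) = 3²·11.6² + 6.9² + 2·[3·11.6·6.9·0.46] = 1258.65 + 220.91 = 1479.56.
With uncorrelated errors the cross-covariances are all true-score covariance, so they carry over unchanged; only the diagonal terms shrink to ρᵢσᵢ².
True-score variance = [3²·11.6²·0.82 + 6.9²·0.79] + 220.91 = 1030.66 + 220.91 = 1251.58.
Reliability = 1251.58 / 1479.56 = 0.846.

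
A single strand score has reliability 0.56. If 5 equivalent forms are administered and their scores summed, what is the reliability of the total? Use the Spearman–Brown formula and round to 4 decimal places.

0.8642

ρ_k = kρ / (1 + (k−1)ρ) = 5·0.56 / (1 + 4·0.56) = 2.800 / 3.240 = 0.8642.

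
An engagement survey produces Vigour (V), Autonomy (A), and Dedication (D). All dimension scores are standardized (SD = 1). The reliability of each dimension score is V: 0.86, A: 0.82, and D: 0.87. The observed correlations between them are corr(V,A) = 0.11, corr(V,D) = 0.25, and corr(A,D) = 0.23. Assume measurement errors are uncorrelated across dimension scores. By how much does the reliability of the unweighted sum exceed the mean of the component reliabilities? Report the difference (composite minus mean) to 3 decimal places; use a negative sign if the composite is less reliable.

0.042

Var(sum) = 3 + 1.18 = 4.18; true-score variance = 2.55 + 1.18 = 3.73; composite reliability = 0.8923.
Mean component reliability = 0.8500.
Difference = 0.8923 − 0.8500 = 0.042.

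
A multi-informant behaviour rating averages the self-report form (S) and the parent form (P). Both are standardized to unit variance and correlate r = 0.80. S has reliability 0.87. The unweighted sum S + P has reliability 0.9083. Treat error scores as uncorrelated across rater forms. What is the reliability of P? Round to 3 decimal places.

Var(S+P) = 2 + 2·0.80 = 3.600.
True-score variance = ρ_S + ρ_P + 2·0.80, so 0.9083 = (0.87 + ρ_P + 1.60) / 3.600.
ρ_P = 0.9083·3.600 − 0.87 − 1.60 = 0.800.

0.800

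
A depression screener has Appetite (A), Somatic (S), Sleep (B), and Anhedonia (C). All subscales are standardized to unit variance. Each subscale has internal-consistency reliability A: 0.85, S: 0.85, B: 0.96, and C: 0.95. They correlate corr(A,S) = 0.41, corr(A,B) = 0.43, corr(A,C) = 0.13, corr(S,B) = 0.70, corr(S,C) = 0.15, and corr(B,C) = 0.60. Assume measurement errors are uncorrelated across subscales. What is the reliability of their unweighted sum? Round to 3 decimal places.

Var(A+S+B+C) = 4 + 2·[0.41 + 0.43 + 0.13 + 0.70 + 0.15 + 0.60] = 4 + 4.84 = 8.84.
Under uncorrelated errors the observed covariances equal the true-score covariances, so only the own-variance terms attenuate.
True-score variance = [0.85 + 0.85 + 0.96 + 0.95] + 4.84 = 3.61 + 4.84 = 8.45.
Reliability = 8.45 / 8.84 = 0.956.

0.956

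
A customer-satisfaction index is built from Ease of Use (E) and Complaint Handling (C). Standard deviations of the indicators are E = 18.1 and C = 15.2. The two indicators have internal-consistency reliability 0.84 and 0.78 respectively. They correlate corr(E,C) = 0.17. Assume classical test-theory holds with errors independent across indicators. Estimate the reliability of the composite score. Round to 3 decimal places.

Var(E+C) = 18.1² + 15.2² + 2·[18.1·15.2·0.17] = 558.65 + 93.5408 = 652.191.
With uncorrelated errors the cross-covariances are all true-score covariance, so they carry over unchanged; only the diagonal terms shrink to ρᵢσᵢ².
True-score variance = [18.1²·0.84 + 15.2²·0.78] + 93.5408 = 455.404 + 93.5408 = 548.944.
Reliability = 548.944 / 652.191 = 0.842.

0.842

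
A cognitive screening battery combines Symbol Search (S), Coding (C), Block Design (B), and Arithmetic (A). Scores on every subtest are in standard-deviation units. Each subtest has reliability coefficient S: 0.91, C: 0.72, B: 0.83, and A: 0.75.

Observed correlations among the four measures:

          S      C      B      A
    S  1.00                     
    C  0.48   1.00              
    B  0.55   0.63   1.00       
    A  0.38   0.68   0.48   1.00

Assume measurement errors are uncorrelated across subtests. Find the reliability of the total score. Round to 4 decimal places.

Var(S+C+B+A) = 4 + 2·[0.48 + 0.55 + 0.38 + 0.63 + 0.68 + 0.48] = 4 + 6.4 = 10.4.
Because errors are independent across components, Cov(Tᵢ,Tⱼ) = Cov(Xᵢ,Xⱼ); the off-diagonal part of the true-score variance is the same as above.
True-score variance = [0.91 + 0.72 + 0.83 + 0.75] + 6.4 = 3.21 + 6.4 = 9.61.
Reliability = 9.61 / 10.4 = 0.9240.

0.9240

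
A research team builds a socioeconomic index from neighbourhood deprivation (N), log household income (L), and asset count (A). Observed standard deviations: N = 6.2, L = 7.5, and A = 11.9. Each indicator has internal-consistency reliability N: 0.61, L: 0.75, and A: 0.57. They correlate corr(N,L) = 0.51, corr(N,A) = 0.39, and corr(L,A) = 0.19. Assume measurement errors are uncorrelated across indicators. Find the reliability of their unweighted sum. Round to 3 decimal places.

Var(N+L+A) = 6.2² + 7.5² + 11.9² + 2·[6.2·7.5·0.51 + 6.2·11.9·0.39 + 7.5·11.9·0.19] = 236.3 + 138.893 = 375.193.
Because errors are independent across components, Cov(Tᵢ,Tⱼ) = Cov(Xᵢ,Xⱼ); the off-diagonal part of the true-score variance is the same as above.
True-score variance = [6.2²·0.61 + 7.5²·0.75 + 11.9²·0.57] + 138.893 = 146.354 + 138.893 = 285.247.
Reliability = 285.247 / 375.193 = 0.760.

0.760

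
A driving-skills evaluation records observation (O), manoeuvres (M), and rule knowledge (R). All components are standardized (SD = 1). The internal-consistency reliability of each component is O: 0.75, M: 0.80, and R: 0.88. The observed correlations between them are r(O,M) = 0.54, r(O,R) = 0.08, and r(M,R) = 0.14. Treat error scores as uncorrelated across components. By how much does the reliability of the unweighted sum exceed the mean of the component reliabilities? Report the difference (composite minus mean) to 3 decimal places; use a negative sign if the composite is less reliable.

Var(sum) = 3 + 1.52 = 4.52; true-score variance = 2.43 + 1.52 = 3.95; composite reliability = 0.8739.
Mean component reliability = 0.8100.
Difference = 0.8739 − 0.8100 = 0.064.

0.064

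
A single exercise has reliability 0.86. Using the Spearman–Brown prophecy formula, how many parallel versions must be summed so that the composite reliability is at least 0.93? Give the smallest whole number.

k ≥ ρ*(1−ρ₁)/(ρ₁(1−ρ*)) = 0.93·0.14 / (0.86·0.07) = 2.163.
Smallest integer k = 3.

3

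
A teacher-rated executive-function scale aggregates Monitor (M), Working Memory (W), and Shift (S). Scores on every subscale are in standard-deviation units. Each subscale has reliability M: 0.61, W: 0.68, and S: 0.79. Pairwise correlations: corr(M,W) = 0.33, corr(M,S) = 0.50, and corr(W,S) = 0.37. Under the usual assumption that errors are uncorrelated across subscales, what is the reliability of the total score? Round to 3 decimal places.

Var(M+W+S) = 3 + 2·[0.33 + 0.50 + 0.37] = 3 + 2.4 = 5.4.
Because errors are independent across components, Cov(Tᵢ,Tⱼ) = Cov(Xᵢ,Xⱼ); the off-diagonal part of the true-score variance is the same as above.
True-score variance = [0.61 + 0.68 + 0.79] + 2.4 = 2.08 + 2.4 = 4.48.
Reliability = 4.48 / 5.4 = 0.830.

0.830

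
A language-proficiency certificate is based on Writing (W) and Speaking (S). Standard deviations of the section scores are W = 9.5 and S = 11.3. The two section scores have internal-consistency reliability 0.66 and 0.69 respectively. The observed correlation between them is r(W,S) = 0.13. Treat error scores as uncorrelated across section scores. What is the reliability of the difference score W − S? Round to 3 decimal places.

Var(W−S) = 9.5² + 11.3² − 2·9.5·11.3·0.13 = 217.94 − 27.911 = 190.029.
Under uncorrelated errors the observed covariances equal the true-score covariances, so only the own-variance terms attenuate.
True-score variance = [9.5²·0.66 + 11.3²·0.69] − 27.911 = 147.671 − 27.911 = 119.76.
Reliability = 119.76 / 190.029 = 0.630.

0.630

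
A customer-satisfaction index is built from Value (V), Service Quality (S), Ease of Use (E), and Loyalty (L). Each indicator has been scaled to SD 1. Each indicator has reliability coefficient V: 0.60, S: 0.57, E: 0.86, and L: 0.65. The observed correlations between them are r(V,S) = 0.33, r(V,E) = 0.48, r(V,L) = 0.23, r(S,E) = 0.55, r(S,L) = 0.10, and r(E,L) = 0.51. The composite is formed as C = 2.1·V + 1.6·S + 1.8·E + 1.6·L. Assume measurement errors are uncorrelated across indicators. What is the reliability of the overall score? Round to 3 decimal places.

0.843

Var(C) = 2.1² + 1.6² + 1.8² + 1.6² + 2·[3.36·0.33 + 3.78·0.48 + 3.36·0.23 + 2.88·0.55 + 2.56·0.10 + 2.88·0.51] = 12.77 + 14.0096 = 26.7796.
Under uncorrelated errors the observed covariances equal the true-score covariances, so only the own-variance terms attenuate.
True-score variance = [2.1²·0.60 + 1.6²·0.57 + 1.8²·0.86 + 1.6²·0.65] + 14.0096 = 8.5556 + 14.0096 = 22.5652.
Reliability = 22.5652 / 26.7796 = 0.843.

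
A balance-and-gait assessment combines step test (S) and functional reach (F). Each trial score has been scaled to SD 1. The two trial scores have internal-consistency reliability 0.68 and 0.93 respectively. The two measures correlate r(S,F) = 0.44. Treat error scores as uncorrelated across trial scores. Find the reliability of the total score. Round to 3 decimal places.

0.865

Var(S+F) = 2 + 2·[0.44] = 2 + 0.88 = 2.88.
Under uncorrelated errors the observed covariances equal the true-score covariances, so only the own-variance terms attenuate.
True-score variance = [0.68 + 0.93] + 0.88 = 1.61 + 0.88 = 2.49.
Reliability = 2.49 / 2.88 = 0.865.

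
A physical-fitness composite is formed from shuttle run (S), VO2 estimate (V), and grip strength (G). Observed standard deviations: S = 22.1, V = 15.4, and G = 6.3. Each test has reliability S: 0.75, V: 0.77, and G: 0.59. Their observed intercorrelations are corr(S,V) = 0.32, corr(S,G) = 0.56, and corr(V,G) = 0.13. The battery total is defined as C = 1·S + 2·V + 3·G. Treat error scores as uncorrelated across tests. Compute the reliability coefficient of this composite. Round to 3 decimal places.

Var(C) = 22.1² + 2²·15.4² + 3²·6.3² + 2·[2·22.1·15.4·0.32 + 3·22.1·6.3·0.56 + 6·15.4·6.3·0.13] = 1794.26 + 1054.8 = 2849.06.
Because errors are independent across components, Cov(Tᵢ,Tⱼ) = Cov(Xᵢ,Xⱼ); the off-diagonal part of the true-score variance is the same as above.
True-score variance = [22.1²·0.75 + 2²·15.4²·0.77 + 3²·6.3²·0.59] + 1054.8 = 1307.51 + 1054.8 = 2362.31.
Reliability = 2362.31 / 2849.06 = 0.829.

0.829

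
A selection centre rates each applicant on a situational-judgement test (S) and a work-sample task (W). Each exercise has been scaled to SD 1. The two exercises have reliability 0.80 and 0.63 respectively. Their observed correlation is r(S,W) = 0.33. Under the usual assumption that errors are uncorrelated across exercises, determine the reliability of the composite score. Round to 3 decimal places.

Var(S+W) = 2 + 2·[0.33] = 2 + 0.66 = 2.66.
Because errors are independent across components, Cov(Tᵢ,Tⱼ) = Cov(Xᵢ,Xⱼ); the off-diagonal part of the true-score variance is the same as above.
True-score variance = [0.80 + 0.63] + 0.66 = 1.43 + 0.66 = 2.09.
Reliability = 2.09 / 2.66 = 0.786.

0.786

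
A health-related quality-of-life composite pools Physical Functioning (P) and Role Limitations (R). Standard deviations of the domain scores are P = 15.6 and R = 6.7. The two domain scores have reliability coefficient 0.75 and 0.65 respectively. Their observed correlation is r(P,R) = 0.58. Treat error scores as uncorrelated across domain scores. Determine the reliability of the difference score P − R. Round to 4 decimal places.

0.5416

Var(P−R) = 15.6² + 6.7² − 2·15.6·6.7·0.58 = 288.25 − 121.243 = 167.007.
Under uncorrelated errors the observed covariances equal the true-score covariances, so only the own-variance terms attenuate.
True-score variance = [15.6²·0.75 + 6.7²·0.65] − 121.243 = 211.698 − 121.243 = 90.4553.
Reliability = 90.4553 / 167.007 = 0.5416.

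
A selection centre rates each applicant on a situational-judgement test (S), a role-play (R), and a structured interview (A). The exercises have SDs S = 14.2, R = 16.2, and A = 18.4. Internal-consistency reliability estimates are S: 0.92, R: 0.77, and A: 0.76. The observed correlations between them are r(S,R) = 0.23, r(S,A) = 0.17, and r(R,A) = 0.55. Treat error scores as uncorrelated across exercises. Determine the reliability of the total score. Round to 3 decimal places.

0.881

Var(S+R+A) = 14.2² + 16.2² + 18.4² + 2·[14.2·16.2·0.23 + 14.2·18.4·0.17 + 16.2·18.4·0.55] = 802.64 + 522.542 = 1325.18.
With uncorrelated errors the cross-covariances are all true-score covariance, so they carry over unchanged; only the diagonal terms shrink to ρᵢσᵢ².
True-score variance = [14.2²·0.92 + 16.2²·0.77 + 18.4²·0.76] + 522.542 = 644.893 + 522.542 = 1167.43.
Reliability = 1167.43 / 1325.18 = 0.881.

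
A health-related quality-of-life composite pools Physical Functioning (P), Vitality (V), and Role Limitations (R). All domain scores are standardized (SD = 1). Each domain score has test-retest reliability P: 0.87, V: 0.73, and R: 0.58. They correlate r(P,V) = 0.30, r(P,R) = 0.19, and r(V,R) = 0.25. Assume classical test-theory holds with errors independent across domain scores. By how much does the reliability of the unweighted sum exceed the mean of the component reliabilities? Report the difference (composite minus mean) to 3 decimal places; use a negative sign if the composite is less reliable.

Var(sum) = 3 + 1.48 = 4.48; true-score variance = 2.18 + 1.48 = 3.66; composite reliability = 0.8170.
Mean component reliability = 0.7267.
Difference = 0.8170 − 0.7267 = 0.090.

0.090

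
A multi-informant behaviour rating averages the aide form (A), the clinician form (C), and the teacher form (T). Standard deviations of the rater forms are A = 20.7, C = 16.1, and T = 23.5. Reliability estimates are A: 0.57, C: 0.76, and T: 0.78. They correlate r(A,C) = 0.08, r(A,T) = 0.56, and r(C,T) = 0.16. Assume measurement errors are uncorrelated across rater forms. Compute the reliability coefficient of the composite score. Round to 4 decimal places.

Var(A+C+T) = 20.7² + 16.1² + 23.5² + 2·[20.7·16.1·0.08 + 20.7·23.5·0.56 + 16.1·23.5·0.16] = 1239.95 + 719.219 = 1959.17.
With uncorrelated errors the cross-covariances are all true-score covariance, so they carry over unchanged; only the diagonal terms shrink to ρᵢσᵢ².
True-score variance = [20.7²·0.57 + 16.1²·0.76 + 23.5²·0.78] + 719.219 = 871.994 + 719.219 = 1591.21.
Reliability = 1591.21 / 1959.17 = 0.8122.

0.8122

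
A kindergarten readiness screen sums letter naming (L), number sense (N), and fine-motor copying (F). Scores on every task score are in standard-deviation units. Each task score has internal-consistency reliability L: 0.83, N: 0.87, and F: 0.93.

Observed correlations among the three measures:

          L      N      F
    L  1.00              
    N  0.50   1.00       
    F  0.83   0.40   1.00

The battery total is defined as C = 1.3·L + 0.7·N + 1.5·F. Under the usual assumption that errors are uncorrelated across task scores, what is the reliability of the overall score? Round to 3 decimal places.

Var(C) = 1.3² + 0.7² + 1.5² + 2·[0.91·0.50 + 1.95·0.83 + 1.05·0.40] = 4.43 + 4.987 = 9.417.
Under uncorrelated errors the observed covariances equal the true-score covariances, so only the own-variance terms attenuate.
True-score variance = [1.3²·0.83 + 0.7²·0.87 + 1.5²·0.93] + 4.987 = 3.9215 + 4.987 = 8.9085.
Reliability = 8.9085 / 9.417 = 0.946.

0.946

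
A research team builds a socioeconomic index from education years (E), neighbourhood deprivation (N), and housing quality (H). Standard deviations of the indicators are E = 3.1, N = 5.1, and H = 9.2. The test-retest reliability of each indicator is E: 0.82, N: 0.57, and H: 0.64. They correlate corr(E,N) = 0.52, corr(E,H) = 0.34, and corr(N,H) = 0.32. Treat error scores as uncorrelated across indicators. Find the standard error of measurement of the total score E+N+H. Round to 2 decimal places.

Var(total) = 120.26 + 65.8648 = 186.125.
True-score variance = 76.8755 + 65.8648 = 142.74, so reliability = 0.7669.
Error variance = 186.125 − 142.74 = 43.3845; SEM = √43.3845 = 6.59.

6.59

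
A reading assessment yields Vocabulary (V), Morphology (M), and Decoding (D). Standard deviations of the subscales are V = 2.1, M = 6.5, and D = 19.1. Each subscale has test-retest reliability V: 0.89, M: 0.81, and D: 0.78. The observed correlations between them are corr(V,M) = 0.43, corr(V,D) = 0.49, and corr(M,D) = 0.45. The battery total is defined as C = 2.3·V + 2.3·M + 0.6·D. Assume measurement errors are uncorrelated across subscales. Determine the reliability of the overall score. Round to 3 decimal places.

0.886

Var(C) = 2.3²·2.1² + 2.3²·6.5² + 0.6²·19.1² + 2·[5.29·2.1·6.5·0.43 + 1.38·2.1·19.1·0.49 + 1.38·6.5·19.1·0.45] = 378.163 + 270.538 = 648.701.
Under uncorrelated errors the observed covariances equal the true-score covariances, so only the own-variance terms attenuate.
True-score variance = [2.3²·2.1²·0.89 + 2.3²·6.5²·0.81 + 0.6²·19.1²·0.78] + 270.538 = 304.238 + 270.538 = 574.777.
Reliability = 574.777 / 648.701 = 0.886.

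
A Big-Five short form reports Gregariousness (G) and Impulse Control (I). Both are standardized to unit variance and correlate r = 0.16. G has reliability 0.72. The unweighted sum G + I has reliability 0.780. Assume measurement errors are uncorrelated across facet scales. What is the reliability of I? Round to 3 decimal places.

0.770

Var(G+I) = 2 + 2·0.16 = 2.320.
True-score variance = ρ_G + ρ_I + 2·0.16, so 0.780 = (0.72 + ρ_I + 0.32) / 2.320.
ρ_I = 0.780·2.320 − 0.72 − 0.32 = 0.770.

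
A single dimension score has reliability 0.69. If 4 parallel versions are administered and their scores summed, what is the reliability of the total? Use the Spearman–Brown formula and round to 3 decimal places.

ρ_k = kρ / (1 + (k−1)ρ) = 4·0.69 / (1 + 3·0.69) = 2.760 / 3.070 = 0.899.

0.899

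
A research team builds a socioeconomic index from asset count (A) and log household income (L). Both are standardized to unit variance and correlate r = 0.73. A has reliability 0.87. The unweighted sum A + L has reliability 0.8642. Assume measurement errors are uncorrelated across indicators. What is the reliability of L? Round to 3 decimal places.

Var(A+L) = 2 + 2·0.73 = 3.460.
True-score variance = ρ_A + ρ_L + 2·0.73, so 0.8642 = (0.87 + ρ_L + 1.46) / 3.460.
ρ_L = 0.8642·3.460 − 0.87 − 1.46 = 0.660.

0.660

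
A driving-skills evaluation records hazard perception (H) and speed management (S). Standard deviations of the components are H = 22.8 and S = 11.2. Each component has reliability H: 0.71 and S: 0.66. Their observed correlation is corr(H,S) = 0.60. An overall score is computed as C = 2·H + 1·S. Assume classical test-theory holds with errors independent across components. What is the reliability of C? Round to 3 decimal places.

0.771

Var(C) = 2²·22.8² + 11.2² + 2·[2·22.8·11.2·0.60] = 2204.8 + 612.864 = 2817.66.
With uncorrelated errors the cross-covariances are all true-score covariance, so they carry over unchanged; only the diagonal terms shrink to ρᵢσᵢ².
True-score variance = [2²·22.8²·0.71 + 11.2²·0.66] + 612.864 = 1559.14 + 612.864 = 2172.
Reliability = 2172 / 2817.66 = 0.771.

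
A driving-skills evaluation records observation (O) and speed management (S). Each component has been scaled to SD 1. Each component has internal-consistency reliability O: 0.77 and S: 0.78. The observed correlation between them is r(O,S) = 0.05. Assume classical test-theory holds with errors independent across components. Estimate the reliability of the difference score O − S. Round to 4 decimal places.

Var(O−S) = 1 + 1 − 2·0.05 = 2 − 0.1 = 1.9.
Under uncorrelated errors the observed covariances equal the true-score covariances, so only the own-variance terms attenuate.
True-score variance = [0.77 + 0.78] − 0.1 = 1.55 − 0.1 = 1.45.
Reliability = 1.45 / 1.9 = 0.7632.

0.7632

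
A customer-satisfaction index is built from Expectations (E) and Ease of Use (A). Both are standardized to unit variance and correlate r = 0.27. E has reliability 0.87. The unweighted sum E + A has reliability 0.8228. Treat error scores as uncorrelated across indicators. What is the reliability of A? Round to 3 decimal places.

0.680

Var(E+A) = 2 + 2·0.27 = 2.540.
True-score variance = ρ_E + ρ_A + 2·0.27, so 0.8228 = (0.87 + ρ_A + 0.54) / 2.540.
ρ_A = 0.8228·2.540 − 0.87 − 0.54 = 0.680.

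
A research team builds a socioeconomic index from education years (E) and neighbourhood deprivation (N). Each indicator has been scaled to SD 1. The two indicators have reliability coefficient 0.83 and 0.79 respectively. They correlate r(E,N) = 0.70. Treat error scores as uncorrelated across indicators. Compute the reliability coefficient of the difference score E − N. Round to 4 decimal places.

Var(E−N) = 1 + 1 − 2·0.70 = 2 − 1.4 = 0.6.
Because errors are independent across components, Cov(Tᵢ,Tⱼ) = Cov(Xᵢ,Xⱼ); the off-diagonal part of the true-score variance is the same as above.
True-score variance = [0.83 + 0.79] − 1.4 = 1.62 − 1.4 = 0.22.
Reliability = 0.22 / 0.6 = 0.3667.

0.3667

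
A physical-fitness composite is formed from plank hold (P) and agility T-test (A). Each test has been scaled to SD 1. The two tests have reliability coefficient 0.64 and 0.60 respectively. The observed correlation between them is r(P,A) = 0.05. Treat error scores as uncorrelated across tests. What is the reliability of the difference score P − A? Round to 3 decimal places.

0.600

Var(P−A) = 1 + 1 − 2·0.05 = 2 − 0.1 = 1.9.
Under uncorrelated errors the observed covariances equal the true-score covariances, so only the own-variance terms attenuate.
True-score variance = [0.64 + 0.60] − 0.1 = 1.24 − 0.1 = 1.14.
Reliability = 1.14 / 1.9 = 0.600.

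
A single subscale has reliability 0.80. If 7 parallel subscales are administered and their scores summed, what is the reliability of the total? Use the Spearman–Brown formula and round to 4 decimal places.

0.9655

ρ_k = kρ / (1 + (k−1)ρ) = 7·0.80 / (1 + 6·0.80) = 5.600 / 5.800 = 0.9655.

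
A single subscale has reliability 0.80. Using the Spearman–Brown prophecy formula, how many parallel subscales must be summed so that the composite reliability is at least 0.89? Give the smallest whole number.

k ≥ ρ*(1−ρ₁)/(ρ₁(1−ρ*)) = 0.89·0.20 / (0.80·0.11) = 2.023.
Smallest integer k = 3.

3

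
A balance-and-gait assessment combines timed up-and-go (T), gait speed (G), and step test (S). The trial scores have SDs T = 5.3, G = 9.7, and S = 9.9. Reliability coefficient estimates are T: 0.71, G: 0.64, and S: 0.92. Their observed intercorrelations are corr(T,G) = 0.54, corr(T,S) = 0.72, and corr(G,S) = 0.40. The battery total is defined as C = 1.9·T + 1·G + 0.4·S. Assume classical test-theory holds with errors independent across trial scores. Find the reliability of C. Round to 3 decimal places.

Var(C) = 1.9²·5.3² + 9.7² + 0.4²·9.9² + 2·[1.9·5.3·9.7·0.54 + 0.76·5.3·9.9·0.72 + 0.4·9.7·9.9·0.40] = 211.176 + 193.646 = 404.823.
With uncorrelated errors the cross-covariances are all true-score covariance, so they carry over unchanged; only the diagonal terms shrink to ρᵢσᵢ².
True-score variance = [1.9²·5.3²·0.71 + 9.7²·0.64 + 0.4²·9.9²·0.92] + 193.646 = 146.642 + 193.646 = 340.288.
Reliability = 340.288 / 404.823 = 0.841.

0.841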